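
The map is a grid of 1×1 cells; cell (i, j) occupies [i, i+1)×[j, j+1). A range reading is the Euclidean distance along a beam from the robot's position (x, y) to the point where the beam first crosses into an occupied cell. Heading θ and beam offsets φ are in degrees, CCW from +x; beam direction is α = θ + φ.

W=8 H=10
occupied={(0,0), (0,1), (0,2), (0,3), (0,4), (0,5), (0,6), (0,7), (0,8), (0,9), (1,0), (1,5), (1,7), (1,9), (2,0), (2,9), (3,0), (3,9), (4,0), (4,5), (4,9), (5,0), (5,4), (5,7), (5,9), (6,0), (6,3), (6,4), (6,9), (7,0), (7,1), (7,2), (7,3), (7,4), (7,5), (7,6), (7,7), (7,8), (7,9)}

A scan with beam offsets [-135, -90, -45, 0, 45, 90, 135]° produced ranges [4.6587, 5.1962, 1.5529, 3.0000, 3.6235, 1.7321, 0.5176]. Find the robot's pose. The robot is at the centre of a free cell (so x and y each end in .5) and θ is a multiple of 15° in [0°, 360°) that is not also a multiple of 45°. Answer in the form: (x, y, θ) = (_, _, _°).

Enumerate (i+0.5, j+0.5, θ) over the 41 free cells and 16 admissible headings. For each, cast all 7 beams and compare to the given ranges.
  (6.5, 7.5, 195°): beam 1 = 1.0000 ≠ 4.6587 ✗
  (1.5, 6.5, 30°): beam 1 = 0.5176 ≠ 4.6587 ✗
  (1.5, 1.5, 60°): beam 1 = 0.5176 ≠ 4.6587 ✗
  (5.5, 2.5, 210°): beam 1 = 1.5529 ≠ 4.6587 ✗
  …
  (2.5, 5.5, 30°): r_1=4.6587, r_2=5.1962, r_3=1.5529, r_4=3.0000, r_5=3.6235, r_6=1.7321, r_7=0.5176 — all match ✓
Unique over the lattice → pose = (2.5, 5.5, 30°).

(x, y, θ) = (2.5, 5.5, 30°)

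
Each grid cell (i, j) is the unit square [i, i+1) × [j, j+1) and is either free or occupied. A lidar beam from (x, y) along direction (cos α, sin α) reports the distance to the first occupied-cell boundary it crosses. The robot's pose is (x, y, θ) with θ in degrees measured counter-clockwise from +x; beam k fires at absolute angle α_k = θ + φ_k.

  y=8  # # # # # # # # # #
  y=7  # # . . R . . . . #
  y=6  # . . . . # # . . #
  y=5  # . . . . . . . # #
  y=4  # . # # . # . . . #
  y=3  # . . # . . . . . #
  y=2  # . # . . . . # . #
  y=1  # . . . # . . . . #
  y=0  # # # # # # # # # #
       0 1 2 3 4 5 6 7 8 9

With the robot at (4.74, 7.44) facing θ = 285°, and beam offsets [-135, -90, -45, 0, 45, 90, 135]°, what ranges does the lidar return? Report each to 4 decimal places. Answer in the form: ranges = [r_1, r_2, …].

beam 1: φ=-135°, α=150°
  d=(-0.8660,0.5000)  start (4,7)  tX=0.8545 tY=1.1200  stride 1/|dx|=1.1547 1/|dy|=2.0000
    cross x-line → (3,7), t=0.8545
    cross y-line → (3,8), t=1.1200 (wall)
  → r_1 = 1.1200
beam 2: φ=-90°, α=195°
  d=(-0.9659,-0.2588)  start (4,7)  tX=0.7661 tY=1.7000  stride 1/|dx|=1.0353 1/|dy|=3.8637
    cross x-line → (3,7), t=0.7661
    cross y-line → (3,6), t=1.7000
    cross x-line → (2,6), t=1.8014
    cross x-line → (1,6), t=2.8367
    cross x-line → (0,6), t=3.8719 (wall)
  → r_2 = 3.8719
beam 3: φ=-45°, α=240°
  d=(-0.5000,-0.8660)  start (4,7)  tX=1.4800 tY=0.5081  stride 1/|dx|=2.0000 1/|dy|=1.1547
    cross y-line → (4,6), t=0.5081
    cross x-line → (3,6), t=1.4800
    cross y-line → (3,5), t=1.6628
    cross y-line → (3,4), t=2.8175 (wall)
  → r_3 = 2.8175
beam 4: φ=0°, α=285°
  d=(0.2588,-0.9659)  start (4,7)  tX=1.0046 tY=0.4555  stride 1/|dx|=3.8637 1/|dy|=1.0353
    cross y-line → (4,6), t=0.4555
    cross x-line → (5,6), t=1.0046 (wall)
  → r_4 = 1.0046
beam 5: φ=45°, α=330°
  d=(0.8660,-0.5000)  start (4,7)  tX=0.3002 tY=0.8800  stride 1/|dx|=1.1547 1/|dy|=2.0000
    cross x-line → (5,7), t=0.3002
    cross y-line → (5,6), t=0.8800 (wall)
  → r_5 = 0.8800
beam 6: φ=90°, α=15°
  d=(0.9659,0.2588)  start (4,7)  tX=0.2692 tY=2.1637  stride 1/|dx|=1.0353 1/|dy|=3.8637
    cross x-line → (5,7), t=0.2692
    cross x-line → (6,7), t=1.3044
    cross y-line → (6,8), t=2.1637 (wall)
  → r_6 = 2.1637
beam 7: φ=135°, α=60°
  d=(0.5000,0.8660)  start (4,7)  tX=0.5200 tY=0.6466  stride 1/|dx|=2.0000 1/|dy|=1.1547
    cross x-line → (5,7), t=0.5200
    cross y-line → (5,8), t=0.6466 (wall)
  → r_7 = 0.6466

ranges = [1.1200, 3.8719, 2.8175, 1.0046, 0.8800, 2.1637, 0.6466]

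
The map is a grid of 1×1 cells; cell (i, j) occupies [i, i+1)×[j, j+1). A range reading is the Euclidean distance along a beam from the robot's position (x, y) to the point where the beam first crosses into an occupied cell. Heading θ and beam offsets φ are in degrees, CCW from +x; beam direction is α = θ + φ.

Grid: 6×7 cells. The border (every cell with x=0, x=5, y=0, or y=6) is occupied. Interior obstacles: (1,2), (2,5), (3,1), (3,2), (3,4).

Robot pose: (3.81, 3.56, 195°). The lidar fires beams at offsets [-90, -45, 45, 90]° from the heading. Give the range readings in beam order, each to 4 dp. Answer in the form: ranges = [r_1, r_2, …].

ranges = [0.4555, 0.8800, 0.6466, 0.5798]

beam 1: φ=-90°, α=105°
  d=(-0.2588,0.9659)  start (3,3)  tX=3.1296 tY=0.4555  stride 1/|dx|=3.8637 1/|dy|=1.0353
    cross y-line → (3,4), t=0.4555 (wall)
  → r_1 = 0.4555
beam 2: φ=-45°, α=150°
  d=(-0.8660,0.5000)  start (3,3)  tX=0.9353 tY=0.8800  stride 1/|dx|=1.1547 1/|dy|=2.0000
    cross y-line → (3,4), t=0.8800 (wall)
  → r_2 = 0.8800
beam 3: φ=45°, α=240°
  d=(-0.5000,-0.8660)  start (3,3)  tX=1.6200 tY=0.6466  stride 1/|dx|=2.0000 1/|dy|=1.1547
    cross y-line → (3,2), t=0.6466 (wall)
  → r_3 = 0.6466
beam 4: φ=90°, α=285°
  d=(0.2588,-0.9659)  start (3,3)  tX=0.7341 tY=0.5798  stride 1/|dx|=3.8637 1/|dy|=1.0353
    cross y-line → (3,2), t=0.5798 (wall)
  → r_4 = 0.5798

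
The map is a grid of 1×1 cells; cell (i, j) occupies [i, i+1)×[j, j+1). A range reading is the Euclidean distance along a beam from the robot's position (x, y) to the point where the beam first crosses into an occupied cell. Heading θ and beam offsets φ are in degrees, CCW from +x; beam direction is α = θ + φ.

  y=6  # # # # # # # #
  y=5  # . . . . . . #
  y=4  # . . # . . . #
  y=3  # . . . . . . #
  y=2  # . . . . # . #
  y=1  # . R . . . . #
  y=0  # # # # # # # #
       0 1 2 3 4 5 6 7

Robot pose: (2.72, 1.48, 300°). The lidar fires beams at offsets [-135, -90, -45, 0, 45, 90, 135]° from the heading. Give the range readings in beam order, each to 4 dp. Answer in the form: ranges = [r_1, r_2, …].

ranges = [1.7807, 0.9600, 0.4969, 0.5543, 1.8546, 2.6327, 2.6089]

beam 1: φ=-135°, α=165°
  d=(-0.9659,0.2588)  start (2,1)  tX=0.7454 tY=2.0091  stride 1/|dx|=1.0353 1/|dy|=3.8637
    cross x-line → (1,1), t=0.7454
    cross x-line → (0,1), t=1.7807 (wall)
  → r_1 = 1.7807
beam 2: φ=-90°, α=210°
  d=(-0.8660,-0.5000)  start (2,1)  tX=0.8314 tY=0.9600  stride 1/|dx|=1.1547 1/|dy|=2.0000
    cross x-line → (1,1), t=0.8314
    cross y-line → (1,0), t=0.9600 (wall)
  → r_2 = 0.9600
beam 3: φ=-45°, α=255°
  d=(-0.2588,-0.9659)  start (2,1)  tX=2.7819 tY=0.4969  stride 1/|dx|=3.8637 1/|dy|=1.0353
    cross y-line → (2,0), t=0.4969 (wall)
  → r_3 = 0.4969
beam 4: φ=0°, α=300°
  d=(0.5000,-0.8660)  start (2,1)  tX=0.5600 tY=0.5543  stride 1/|dx|=2.0000 1/|dy|=1.1547
    cross y-line → (2,0), t=0.5543 (wall)
  → r_4 = 0.5543
beam 5: φ=45°, α=345°
  d=(0.9659,-0.2588)  start (2,1)  tX=0.2899 tY=1.8546  stride 1/|dx|=1.0353 1/|dy|=3.8637
    cross x-line → (3,1), t=0.2899
    cross x-line → (4,1), t=1.3252
    cross y-line → (4,0), t=1.8546 (wall)
  → r_5 = 1.8546
beam 6: φ=90°, α=30°
  d=(0.8660,0.5000)  start (2,1)  tX=0.3233 tY=1.0400  stride 1/|dx|=1.1547 1/|dy|=2.0000
    cross x-line → (3,1), t=0.3233
    cross y-line → (3,2), t=1.0400
    cross x-line → (4,2), t=1.4780
    cross x-line → (5,2), t=2.6327 (wall)
  → r_6 = 2.6327
beam 7: φ=135°, α=75°
  d=(0.2588,0.9659)  start (2,1)  tX=1.0818 tY=0.5383  stride 1/|dx|=3.8637 1/|dy|=1.0353
    cross y-line → (2,2), t=0.5383
    cross x-line → (3,2), t=1.0818
    cross y-line → (3,3), t=1.5736
    cross y-line → (3,4), t=2.6089 (wall)
  → r_7 = 2.6089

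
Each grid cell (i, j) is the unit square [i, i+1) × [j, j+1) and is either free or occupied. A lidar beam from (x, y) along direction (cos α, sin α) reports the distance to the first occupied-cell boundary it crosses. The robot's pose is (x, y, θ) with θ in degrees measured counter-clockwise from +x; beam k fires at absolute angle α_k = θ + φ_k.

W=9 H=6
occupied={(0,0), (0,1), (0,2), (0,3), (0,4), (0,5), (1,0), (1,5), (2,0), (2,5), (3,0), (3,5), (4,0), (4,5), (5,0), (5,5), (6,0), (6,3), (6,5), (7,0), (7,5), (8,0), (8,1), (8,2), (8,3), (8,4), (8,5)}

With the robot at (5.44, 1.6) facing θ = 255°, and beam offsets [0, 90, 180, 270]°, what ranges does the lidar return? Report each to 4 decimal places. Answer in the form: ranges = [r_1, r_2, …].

beam 1: φ=0°, α=255°
  dir = (cos 255°, sin 255°) = (-0.2588, -0.9659); from cell (5,1)
  next x-line at t=1.7000, next y-line at t=0.6212; Δt_x=3.8637, Δt_y=1.0353
    y: enter (5,0) at t=0.6212 ← occupied
  → r_1 = 0.6212
beam 2: φ=90°, α=345°
  dir = (cos 345°, sin 345°) = (0.9659, -0.2588); from cell (5,1)
  next x-line at t=0.5798, next y-line at t=2.3182; Δt_x=1.0353, Δt_y=3.8637
    x: enter (6,1) at t=0.5798
    x: enter (7,1) at t=1.6150
    y: enter (7,0) at t=2.3182 ← occupied
  → r_2 = 2.3182
beam 3: φ=180°, α=75°
  dir = (cos 75°, sin 75°) = (0.2588, 0.9659); from cell (5,1)
  next x-line at t=2.1637, next y-line at t=0.4141; Δt_x=3.8637, Δt_y=1.0353
    y: enter (5,2) at t=0.4141
    y: enter (5,3) at t=1.4494
    x: enter (6,3) at t=2.1637 ← occupied
  → r_3 = 2.1637
beam 4: φ=270°, α=165°
  dir = (cos 165°, sin 165°) = (-0.9659, 0.2588); from cell (5,1)
  next x-line at t=0.4555, next y-line at t=1.5455; Δt_x=1.0353, Δt_y=3.8637
    x: enter (4,1) at t=0.4555
    x: enter (3,1) at t=1.4908
    y: enter (3,2) at t=1.5455
    x: enter (2,2) at t=2.5261
    x: enter (1,2) at t=3.5614
    x: enter (0,2) at t=4.5966 ← occupied
  → r_4 = 4.5966

ranges = [0.6212, 2.3182, 2.1637, 4.5966]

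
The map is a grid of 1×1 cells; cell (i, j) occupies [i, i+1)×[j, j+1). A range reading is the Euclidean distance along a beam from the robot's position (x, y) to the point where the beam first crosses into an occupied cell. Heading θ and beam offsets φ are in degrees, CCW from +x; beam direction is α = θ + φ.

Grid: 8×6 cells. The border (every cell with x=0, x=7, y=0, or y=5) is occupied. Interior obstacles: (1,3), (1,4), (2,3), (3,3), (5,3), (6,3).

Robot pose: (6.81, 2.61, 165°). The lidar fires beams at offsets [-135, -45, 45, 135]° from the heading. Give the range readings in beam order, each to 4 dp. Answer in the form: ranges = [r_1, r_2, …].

ranges = [0.2194, 0.4503, 3.2200, 0.3800]

beam 1: φ=-135°, α=30°
  cosα=0.8660 sinα=0.5000 | (6,2) | tMaxX 0.2194 tMaxY 0.7800 | tΔX 1.1547 tΔY 2.0000
    t=0.2194 [x] (7,2) — stop
  → r_1 = 0.2194
beam 2: φ=-45°, α=120°
  cosα=-0.5000 sinα=0.8660 | (6,2) | tMaxX 1.6200 tMaxY 0.4503 | tΔX 2.0000 tΔY 1.1547
    t=0.4503 [y] (6,3) — stop
  → r_2 = 0.4503
beam 3: φ=45°, α=210°
  cosα=-0.8660 sinα=-0.5000 | (6,2) | tMaxX 0.9353 tMaxY 1.2200 | tΔX 1.1547 tΔY 2.0000
    t=0.9353 [x] (5,2)
    t=1.2200 [y] (5,1)
    t=2.0900 [x] (4,1)
    t=3.2200 [y] (4,0) — stop
  → r_3 = 3.2200
beam 4: φ=135°, α=300°
  cosα=0.5000 sinα=-0.8660 | (6,2) | tMaxX 0.3800 tMaxY 0.7044 | tΔX 2.0000 tΔY 1.1547
    t=0.3800 [x] (7,2) — stop
  → r_4 = 0.3800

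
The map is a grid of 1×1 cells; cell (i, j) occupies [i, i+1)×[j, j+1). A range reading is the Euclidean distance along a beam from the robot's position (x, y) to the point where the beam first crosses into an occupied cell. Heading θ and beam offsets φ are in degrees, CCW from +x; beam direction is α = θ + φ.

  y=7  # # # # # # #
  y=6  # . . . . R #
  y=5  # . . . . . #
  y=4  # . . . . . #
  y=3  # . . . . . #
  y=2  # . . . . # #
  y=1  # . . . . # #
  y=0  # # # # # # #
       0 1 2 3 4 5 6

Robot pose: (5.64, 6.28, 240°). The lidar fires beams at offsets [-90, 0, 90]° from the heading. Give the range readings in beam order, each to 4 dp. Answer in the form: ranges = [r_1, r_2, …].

ranges = [1.4400, 6.0968, 0.4157]

beam 1: φ=-90°, α=150°
  d=(-0.8660,0.5000)  start (5,6)  tX=0.7390 tY=1.4400  stride 1/|dx|=1.1547 1/|dy|=2.0000
    cross x-line → (4,6), t=0.7390
    cross y-line → (4,7), t=1.4400 (wall)
  → r_1 = 1.4400
beam 2: φ=0°, α=240°
  d=(-0.5000,-0.8660)  start (5,6)  tX=1.2800 tY=0.3233  stride 1/|dx|=2.0000 1/|dy|=1.1547
    cross y-line → (5,5), t=0.3233
    cross x-line → (4,5), t=1.2800
    cross y-line → (4,4), t=1.4780
    cross y-line → (4,3), t=2.6327
    cross x-line → (3,3), t=3.2800
    cross y-line → (3,2), t=3.7874
    cross y-line → (3,1), t=4.9421
    cross x-line → (2,1), t=5.2800
    cross y-line → (2,0), t=6.0968 (wall)
  → r_2 = 6.0968
beam 3: φ=90°, α=330°
  d=(0.8660,-0.5000)  start (5,6)  tX=0.4157 tY=0.5600  stride 1/|dx|=1.1547 1/|dy|=2.0000
    cross x-line → (6,6), t=0.4157 (wall)
  → r_3 = 0.4157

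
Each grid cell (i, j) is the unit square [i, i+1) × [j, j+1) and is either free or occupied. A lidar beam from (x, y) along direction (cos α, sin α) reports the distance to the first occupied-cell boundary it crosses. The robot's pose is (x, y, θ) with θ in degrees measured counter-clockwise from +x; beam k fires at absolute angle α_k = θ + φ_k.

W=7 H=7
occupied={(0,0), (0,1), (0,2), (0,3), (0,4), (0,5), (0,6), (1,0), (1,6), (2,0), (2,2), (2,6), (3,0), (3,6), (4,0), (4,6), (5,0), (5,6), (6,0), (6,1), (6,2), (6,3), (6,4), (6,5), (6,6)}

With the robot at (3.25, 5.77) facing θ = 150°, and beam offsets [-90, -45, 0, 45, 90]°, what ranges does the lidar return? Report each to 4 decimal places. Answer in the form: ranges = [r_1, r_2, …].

beam 1: φ=-90°, α=60°
  cosα=0.5000 sinα=0.8660 | (3,5) | tMaxX 1.5000 tMaxY 0.2656 | tΔX 2.0000 tΔY 1.1547
    t=0.2656 [y] (3,6) — stop
  → r_1 = 0.2656
beam 2: φ=-45°, α=105°
  cosα=-0.2588 sinα=0.9659 | (3,5) | tMaxX 0.9659 tMaxY 0.2381 | tΔX 3.8637 tΔY 1.0353
    t=0.2381 [y] (3,6) — stop
  → r_2 = 0.2381
beam 3: φ=0°, α=150°
  cosα=-0.8660 sinα=0.5000 | (3,5) | tMaxX 0.2887 tMaxY 0.4600 | tΔX 1.1547 tΔY 2.0000
    t=0.2887 [x] (2,5)
    t=0.4600 [y] (2,6) — stop
  → r_3 = 0.4600
beam 4: φ=45°, α=195°
  cosα=-0.9659 sinα=-0.2588 | (3,5) | tMaxX 0.2588 tMaxY 2.9751 | tΔX 1.0353 tΔY 3.8637
    t=0.2588 [x] (2,5)
    t=1.2941 [x] (1,5)
    t=2.3294 [x] (0,5) — stop
  → r_4 = 2.3294
beam 5: φ=90°, α=240°
  cosα=-0.5000 sinα=-0.8660 | (3,5) | tMaxX 0.5000 tMaxY 0.8891 | tΔX 2.0000 tΔY 1.1547
    t=0.5000 [x] (2,5)
    t=0.8891 [y] (2,4)
    t=2.0438 [y] (2,3)
    t=2.5000 [x] (1,3)
    t=3.1985 [y] (1,2)
    t=4.3532 [y] (1,1)
    t=4.5000 [x] (0,1) — stop
  → r_5 = 4.5000

ranges = [0.2656, 0.2381, 0.4600, 2.3294, 4.5000]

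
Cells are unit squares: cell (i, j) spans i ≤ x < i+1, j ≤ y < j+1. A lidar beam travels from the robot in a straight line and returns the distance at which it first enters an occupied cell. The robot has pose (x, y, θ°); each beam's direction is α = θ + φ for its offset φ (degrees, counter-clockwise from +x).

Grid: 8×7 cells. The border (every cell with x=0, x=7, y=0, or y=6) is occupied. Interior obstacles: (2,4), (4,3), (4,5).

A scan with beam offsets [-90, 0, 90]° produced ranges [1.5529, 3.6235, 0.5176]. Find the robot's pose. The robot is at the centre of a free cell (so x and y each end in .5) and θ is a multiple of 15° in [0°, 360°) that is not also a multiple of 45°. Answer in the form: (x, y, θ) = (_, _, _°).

(x, y, θ) = (4.5, 1.5, 165°)

Candidates: 27 free-cell centres × 16 headings = 432 poses. Raycast each; keep the one whose scan matches to 4 dp.
  (6.5, 2.5, 330°): beam 1 = 1.7321 ≠ 1.5529 ✗
  (6.5, 4.5, 150°): beam 1 = 1.0000 ≠ 1.5529 ✗
  (6.5, 2.5, 195°): beam 1 = 3.6235 ≠ 1.5529 ✗
  …
  (4.5, 1.5, 165°): r_1=1.5529, r_2=3.6235, r_3=0.5176 — all match ✓
Unique over the lattice → pose = (4.5, 1.5, 165°).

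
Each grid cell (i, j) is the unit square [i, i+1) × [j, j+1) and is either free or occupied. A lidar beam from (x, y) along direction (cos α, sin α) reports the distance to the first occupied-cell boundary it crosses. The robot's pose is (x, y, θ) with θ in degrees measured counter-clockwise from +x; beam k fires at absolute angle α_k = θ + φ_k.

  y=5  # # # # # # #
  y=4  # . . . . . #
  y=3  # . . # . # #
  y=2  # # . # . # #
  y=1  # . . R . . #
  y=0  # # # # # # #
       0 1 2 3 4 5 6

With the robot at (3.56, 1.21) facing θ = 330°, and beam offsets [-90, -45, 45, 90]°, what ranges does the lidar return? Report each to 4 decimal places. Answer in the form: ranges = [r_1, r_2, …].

ranges = [0.2425, 0.2174, 2.5261, 2.8800]

beam 1: φ=-90°, α=240°
  d=(-0.5000,-0.8660)  start (3,1)  tX=1.1200 tY=0.2425  stride 1/|dx|=2.0000 1/|dy|=1.1547
    cross y-line → (3,0), t=0.2425 (wall)
  → r_1 = 0.2425
beam 2: φ=-45°, α=285°
  d=(0.2588,-0.9659)  start (3,1)  tX=1.7000 tY=0.2174  stride 1/|dx|=3.8637 1/|dy|=1.0353
    cross y-line → (3,0), t=0.2174 (wall)
  → r_2 = 0.2174
beam 3: φ=45°, α=15°
  d=(0.9659,0.2588)  start (3,1)  tX=0.4555 tY=3.0523  stride 1/|dx|=1.0353 1/|dy|=3.8637
    cross x-line → (4,1), t=0.4555
    cross x-line → (5,1), t=1.4908
    cross x-line → (6,1), t=2.5261 (wall)
  → r_3 = 2.5261
beam 4: φ=90°, α=60°
  d=(0.5000,0.8660)  start (3,1)  tX=0.8800 tY=0.9122  stride 1/|dx|=2.0000 1/|dy|=1.1547
    cross x-line → (4,1), t=0.8800
    cross y-line → (4,2), t=0.9122
    cross y-line → (4,3), t=2.0669
    cross x-line → (5,3), t=2.8800 (wall)
  → r_4 = 2.8800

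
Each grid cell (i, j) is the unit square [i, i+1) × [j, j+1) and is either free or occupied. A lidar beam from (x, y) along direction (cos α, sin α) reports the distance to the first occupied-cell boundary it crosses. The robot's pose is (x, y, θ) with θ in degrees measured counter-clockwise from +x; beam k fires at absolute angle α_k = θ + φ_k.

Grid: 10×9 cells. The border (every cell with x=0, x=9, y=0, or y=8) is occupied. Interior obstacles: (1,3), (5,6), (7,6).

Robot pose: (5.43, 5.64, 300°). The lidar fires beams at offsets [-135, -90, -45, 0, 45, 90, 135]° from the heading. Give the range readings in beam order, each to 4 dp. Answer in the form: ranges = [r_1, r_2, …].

beam 1: φ=-135°, α=165°
  direction (-0.9659, 0.2588); cell (5,5); t to first gridline: x 0.4452, y 1.3909 (then +1.0353 / +3.8637)
    (4,5) via x @ 0.4452
    (4,6) via y @ 1.3909
    (3,6) via x @ 1.4804
    (2,6) via x @ 2.5157
    (1,6) via x @ 3.5510
    (0,6) via x @ 4.5863  # hit
  → r_1 = 4.5863
beam 2: φ=-90°, α=210°
  direction (-0.8660, -0.5000); cell (5,5); t to first gridline: x 0.4965, y 1.2800 (then +1.1547 / +2.0000)
    (4,5) via x @ 0.4965
    (4,4) via y @ 1.2800
    (3,4) via x @ 1.6512
    (2,4) via x @ 2.8059
    (2,3) via y @ 3.2800
    (1,3) via x @ 3.9606  # hit
  → r_2 = 3.9606
beam 3: φ=-45°, α=255°
  direction (-0.2588, -0.9659); cell (5,5); t to first gridline: x 1.6614, y 0.6626 (then +3.8637 / +1.0353)
    (5,4) via y @ 0.6626
    (4,4) via x @ 1.6614
    (4,3) via y @ 1.6979
    (4,2) via y @ 2.7331
    (4,1) via y @ 3.7684
    (4,0) via y @ 4.8037  # hit
  → r_3 = 4.8037
beam 4: φ=0°, α=300°
  direction (0.5000, -0.8660); cell (5,5); t to first gridline: x 1.1400, y 0.7390 (then +2.0000 / +1.1547)
    (5,4) via y @ 0.7390
    (6,4) via x @ 1.1400
    (6,3) via y @ 1.8937
    (6,2) via y @ 3.0484
    (7,2) via x @ 3.1400
    (7,1) via y @ 4.2031
    (8,1) via x @ 5.1400
    (8,0) via y @ 5.3578  # hit
  → r_4 = 5.3578
beam 5: φ=45°, α=345°
  direction (0.9659, -0.2588); cell (5,5); t to first gridline: x 0.5901, y 2.4728 (then +1.0353 / +3.8637)
    (6,5) via x @ 0.5901
    (7,5) via x @ 1.6254
    (7,4) via y @ 2.4728
    (8,4) via x @ 2.6607
    (9,4) via x @ 3.6959  # hit
  → r_5 = 3.6959
beam 6: φ=90°, α=30°
  direction (0.8660, 0.5000); cell (5,5); t to first gridline: x 0.6582, y 0.7200 (then +1.1547 / +2.0000)
    (6,5) via x @ 0.6582
    (6,6) via y @ 0.7200
    (7,6) via x @ 1.8129  # hit
  → r_6 = 1.8129
beam 7: φ=135°, α=75°
  direction (0.2588, 0.9659); cell (5,5); t to first gridline: x 2.2023, y 0.3727 (then +3.8637 / +1.0353)
    (5,6) via y @ 0.3727  # hit
  → r_7 = 0.3727

ranges = [4.5863, 3.9606, 4.8037, 5.3578, 3.6959, 1.8129, 0.3727]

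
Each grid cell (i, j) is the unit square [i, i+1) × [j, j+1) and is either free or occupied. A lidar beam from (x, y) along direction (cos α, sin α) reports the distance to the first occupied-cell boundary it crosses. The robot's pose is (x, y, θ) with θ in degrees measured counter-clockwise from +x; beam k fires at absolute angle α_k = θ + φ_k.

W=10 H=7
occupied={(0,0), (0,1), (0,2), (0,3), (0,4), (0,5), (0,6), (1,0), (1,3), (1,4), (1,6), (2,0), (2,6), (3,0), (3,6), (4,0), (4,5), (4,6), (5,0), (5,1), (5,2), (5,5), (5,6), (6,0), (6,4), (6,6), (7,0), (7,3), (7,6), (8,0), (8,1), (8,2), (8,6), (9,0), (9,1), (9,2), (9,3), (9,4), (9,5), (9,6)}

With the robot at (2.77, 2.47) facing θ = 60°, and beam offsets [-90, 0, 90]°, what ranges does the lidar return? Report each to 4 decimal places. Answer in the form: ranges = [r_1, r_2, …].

beam 1: φ=-90°, α=330°
  d=(0.8660,-0.5000)  start (2,2)  tX=0.2656 tY=0.9400  stride 1/|dx|=1.1547 1/|dy|=2.0000
    cross x-line → (3,2), t=0.2656
    cross y-line → (3,1), t=0.9400
    cross x-line → (4,1), t=1.4203
    cross x-line → (5,1), t=2.5750 (wall)
  → r_1 = 2.5750
beam 2: φ=0°, α=60°
  d=(0.5000,0.8660)  start (2,2)  tX=0.4600 tY=0.6120  stride 1/|dx|=2.0000 1/|dy|=1.1547
    cross x-line → (3,2), t=0.4600
    cross y-line → (3,3), t=0.6120
    cross y-line → (3,4), t=1.7667
    cross x-line → (4,4), t=2.4600
    cross y-line → (4,5), t=2.9214 (wall)
  → r_2 = 2.9214
beam 3: φ=90°, α=150°
  d=(-0.8660,0.5000)  start (2,2)  tX=0.8891 tY=1.0600  stride 1/|dx|=1.1547 1/|dy|=2.0000
    cross x-line → (1,2), t=0.8891
    cross y-line → (1,3), t=1.0600 (wall)
  → r_3 = 1.0600

ranges = [2.5750, 2.9214, 1.0600]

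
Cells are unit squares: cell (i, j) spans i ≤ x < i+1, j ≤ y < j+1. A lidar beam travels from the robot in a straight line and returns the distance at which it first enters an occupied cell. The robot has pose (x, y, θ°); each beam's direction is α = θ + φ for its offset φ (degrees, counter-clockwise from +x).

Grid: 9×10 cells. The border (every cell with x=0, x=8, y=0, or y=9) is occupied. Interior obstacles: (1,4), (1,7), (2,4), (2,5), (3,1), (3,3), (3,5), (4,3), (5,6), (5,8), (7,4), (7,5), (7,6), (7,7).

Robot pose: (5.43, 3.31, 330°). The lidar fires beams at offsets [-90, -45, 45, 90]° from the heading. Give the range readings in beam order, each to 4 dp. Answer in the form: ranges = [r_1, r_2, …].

ranges = [2.6674, 2.3915, 2.6607, 3.1400]

beam 1: φ=-90°, α=240°
  d=(-0.5000,-0.8660)  start (5,3)  tX=0.8600 tY=0.3580  stride 1/|dx|=2.0000 1/|dy|=1.1547
    cross y-line → (5,2), t=0.3580
    cross x-line → (4,2), t=0.8600
    cross y-line → (4,1), t=1.5127
    cross y-line → (4,0), t=2.6674 (wall)
  → r_1 = 2.6674
beam 2: φ=-45°, α=285°
  d=(0.2588,-0.9659)  start (5,3)  tX=2.2023 tY=0.3209  stride 1/|dx|=3.8637 1/|dy|=1.0353
    cross y-line → (5,2), t=0.3209
    cross y-line → (5,1), t=1.3562
    cross x-line → (6,1), t=2.2023
    cross y-line → (6,0), t=2.3915 (wall)
  → r_2 = 2.3915
beam 3: φ=45°, α=15°
  d=(0.9659,0.2588)  start (5,3)  tX=0.5901 tY=2.6660  stride 1/|dx|=1.0353 1/|dy|=3.8637
    cross x-line → (6,3), t=0.5901
    cross x-line → (7,3), t=1.6254
    cross x-line → (8,3), t=2.6607 (wall)
  → r_3 = 2.6607
beam 4: φ=90°, α=60°
  d=(0.5000,0.8660)  start (5,3)  tX=1.1400 tY=0.7967  stride 1/|dx|=2.0000 1/|dy|=1.1547
    cross y-line → (5,4), t=0.7967
    cross x-line → (6,4), t=1.1400
    cross y-line → (6,5), t=1.9514
    cross y-line → (6,6), t=3.1061
    cross x-line → (7,6), t=3.1400 (wall)
  → r_4 = 3.1400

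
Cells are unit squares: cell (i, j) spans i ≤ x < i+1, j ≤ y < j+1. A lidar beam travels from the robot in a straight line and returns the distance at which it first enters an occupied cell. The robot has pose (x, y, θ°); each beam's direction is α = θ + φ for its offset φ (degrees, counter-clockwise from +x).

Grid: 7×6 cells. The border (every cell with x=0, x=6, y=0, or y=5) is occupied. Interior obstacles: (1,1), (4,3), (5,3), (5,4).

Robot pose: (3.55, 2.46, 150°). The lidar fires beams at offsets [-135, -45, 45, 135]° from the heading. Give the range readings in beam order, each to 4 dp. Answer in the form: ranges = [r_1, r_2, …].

beam 1: φ=-135°, α=15°
  d=(0.9659,0.2588)  start (3,2)  tX=0.4659 tY=2.0864  stride 1/|dx|=1.0353 1/|dy|=3.8637
    cross x-line → (4,2), t=0.4659
    cross x-line → (5,2), t=1.5012
    cross y-line → (5,3), t=2.0864 (wall)
  → r_1 = 2.0864
beam 2: φ=-45°, α=105°
  d=(-0.2588,0.9659)  start (3,2)  tX=2.1250 tY=0.5590  stride 1/|dx|=3.8637 1/|dy|=1.0353
    cross y-line → (3,3), t=0.5590
    cross y-line → (3,4), t=1.5943
    cross x-line → (2,4), t=2.1250
    cross y-line → (2,5), t=2.6296 (wall)
  → r_2 = 2.6296
beam 3: φ=45°, α=195°
  d=(-0.9659,-0.2588)  start (3,2)  tX=0.5694 tY=1.7773  stride 1/|dx|=1.0353 1/|dy|=3.8637
    cross x-line → (2,2), t=0.5694
    cross x-line → (1,2), t=1.6047
    cross y-line → (1,1), t=1.7773 (wall)
  → r_3 = 1.7773
beam 4: φ=135°, α=285°
  d=(0.2588,-0.9659)  start (3,2)  tX=1.7387 tY=0.4762  stride 1/|dx|=3.8637 1/|dy|=1.0353
    cross y-line → (3,1), t=0.4762
    cross y-line → (3,0), t=1.5115 (wall)
  → r_4 = 1.5115

ranges = [2.0864, 2.6296, 1.7773, 1.5115]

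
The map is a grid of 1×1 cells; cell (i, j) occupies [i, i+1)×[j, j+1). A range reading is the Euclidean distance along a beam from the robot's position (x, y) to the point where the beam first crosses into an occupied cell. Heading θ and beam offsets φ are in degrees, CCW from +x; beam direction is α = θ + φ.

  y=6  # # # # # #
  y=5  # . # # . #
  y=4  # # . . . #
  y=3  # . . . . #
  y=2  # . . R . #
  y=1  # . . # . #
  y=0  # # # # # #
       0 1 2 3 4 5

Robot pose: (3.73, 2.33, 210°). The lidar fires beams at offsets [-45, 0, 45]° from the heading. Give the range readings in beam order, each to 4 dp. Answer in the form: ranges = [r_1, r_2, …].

beam 1: φ=-45°, α=165°
  dir = (cos 165°, sin 165°) = (-0.9659, 0.2588); from cell (3,2)
  next x-line at t=0.7558, next y-line at t=2.5887; Δt_x=1.0353, Δt_y=3.8637
    x: enter (2,2) at t=0.7558
    x: enter (1,2) at t=1.7910
    y: enter (1,3) at t=2.5887
    x: enter (0,3) at t=2.8263 ← occupied
  → r_1 = 2.8263
beam 2: φ=0°, α=210°
  dir = (cos 210°, sin 210°) = (-0.8660, -0.5000); from cell (3,2)
  next x-line at t=0.8429, next y-line at t=0.6600; Δt_x=1.1547, Δt_y=2.0000
    y: enter (3,1) at t=0.6600 ← occupied
  → r_2 = 0.6600
beam 3: φ=45°, α=255°
  dir = (cos 255°, sin 255°) = (-0.2588, -0.9659); from cell (3,2)
  next x-line at t=2.8205, next y-line at t=0.3416; Δt_x=3.8637, Δt_y=1.0353
    y: enter (3,1) at t=0.3416 ← occupied
  → r_3 = 0.3416

ranges = [2.8263, 0.6600, 0.3416]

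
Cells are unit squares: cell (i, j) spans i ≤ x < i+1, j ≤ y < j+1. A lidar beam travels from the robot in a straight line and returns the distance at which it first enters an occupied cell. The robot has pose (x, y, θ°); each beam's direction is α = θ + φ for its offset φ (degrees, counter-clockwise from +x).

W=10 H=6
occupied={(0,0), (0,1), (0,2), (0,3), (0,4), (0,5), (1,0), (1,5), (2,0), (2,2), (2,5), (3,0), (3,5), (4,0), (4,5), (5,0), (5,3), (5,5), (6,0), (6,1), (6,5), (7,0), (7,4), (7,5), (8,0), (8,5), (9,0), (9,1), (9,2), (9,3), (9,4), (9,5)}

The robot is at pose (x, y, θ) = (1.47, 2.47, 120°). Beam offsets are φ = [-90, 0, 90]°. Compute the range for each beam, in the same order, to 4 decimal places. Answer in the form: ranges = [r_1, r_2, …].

ranges = [0.6120, 0.9400, 0.5427]

beam 1: φ=-90°, α=30°
  direction (0.8660, 0.5000); cell (1,2); t to first gridline: x 0.6120, y 1.0600 (then +1.1547 / +2.0000)
    (2,2) via x @ 0.6120  # hit
  → r_1 = 0.6120
beam 2: φ=0°, α=120°
  direction (-0.5000, 0.8660); cell (1,2); t to first gridline: x 0.9400, y 0.6120 (then +2.0000 / +1.1547)
    (1,3) via y @ 0.6120
    (0,3) via x @ 0.9400  # hit
  → r_2 = 0.9400
beam 3: φ=90°, α=210°
  direction (-0.8660, -0.5000); cell (1,2); t to first gridline: x 0.5427, y 0.9400 (then +1.1547 / +2.0000)
    (0,2) via x @ 0.5427  # hit
  → r_3 = 0.5427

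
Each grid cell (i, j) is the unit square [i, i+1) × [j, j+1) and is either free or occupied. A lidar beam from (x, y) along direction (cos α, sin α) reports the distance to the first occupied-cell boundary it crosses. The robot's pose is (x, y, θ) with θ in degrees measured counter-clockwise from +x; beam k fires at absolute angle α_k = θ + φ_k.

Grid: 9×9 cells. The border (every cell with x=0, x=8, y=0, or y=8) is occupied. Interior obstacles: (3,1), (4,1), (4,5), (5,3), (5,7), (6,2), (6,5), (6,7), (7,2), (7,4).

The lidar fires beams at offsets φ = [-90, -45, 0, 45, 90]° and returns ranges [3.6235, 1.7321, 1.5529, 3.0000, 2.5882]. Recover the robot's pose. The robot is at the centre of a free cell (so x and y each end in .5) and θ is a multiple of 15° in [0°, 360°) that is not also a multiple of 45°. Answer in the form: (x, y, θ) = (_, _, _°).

(x, y, θ) = (2.5, 4.5, 195°)

Candidates: 39 free-cell centres × 16 headings = 624 poses. Raycast each; keep the one whose scan matches to 4 dp.
  (1.5, 3.5, 210°): beam 1 = 1.0000 ≠ 3.6235 ✗
  (2.5, 4.5, 240°): beam 1 = 1.7321 ≠ 3.6235 ✗
  (2.5, 1.5, 240°): beam 1 = 1.7321 ≠ 3.6235 ✗
  (5.5, 1.5, 15°): beam 1 = 0.5176 ≠ 3.6235 ✗
  …
  (2.5, 4.5, 195°): r_1=3.6235, r_2=1.7321, r_3=1.5529, r_4=3.0000, r_5=2.5882 — all match ✓
No second candidate reproduces the full scan.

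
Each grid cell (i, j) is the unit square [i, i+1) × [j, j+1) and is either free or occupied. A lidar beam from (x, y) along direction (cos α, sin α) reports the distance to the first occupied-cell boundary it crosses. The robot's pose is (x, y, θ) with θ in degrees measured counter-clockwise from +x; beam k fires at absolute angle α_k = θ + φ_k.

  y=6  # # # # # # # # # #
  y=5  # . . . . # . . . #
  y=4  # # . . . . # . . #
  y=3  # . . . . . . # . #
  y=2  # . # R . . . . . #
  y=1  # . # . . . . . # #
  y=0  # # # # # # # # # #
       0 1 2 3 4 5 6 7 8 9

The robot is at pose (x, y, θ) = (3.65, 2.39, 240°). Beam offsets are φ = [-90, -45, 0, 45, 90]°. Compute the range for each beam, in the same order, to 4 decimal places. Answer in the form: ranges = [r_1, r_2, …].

ranges = [0.7506, 0.6729, 1.3000, 1.4390, 2.7800]

beam 1: φ=-90°, α=150°
  dir = (cos 150°, sin 150°) = (-0.8660, 0.5000); from cell (3,2)
  next x-line at t=0.7506, next y-line at t=1.2200; Δt_x=1.1547, Δt_y=2.0000
    x: enter (2,2) at t=0.7506 ← occupied
  → r_1 = 0.7506
beam 2: φ=-45°, α=195°
  dir = (cos 195°, sin 195°) = (-0.9659, -0.2588); from cell (3,2)
  next x-line at t=0.6729, next y-line at t=1.5068; Δt_x=1.0353, Δt_y=3.8637
    x: enter (2,2) at t=0.6729 ← occupied
  → r_2 = 0.6729
beam 3: φ=0°, α=240°
  dir = (cos 240°, sin 240°) = (-0.5000, -0.8660); from cell (3,2)
  next x-line at t=1.3000, next y-line at t=0.4503; Δt_x=2.0000, Δt_y=1.1547
    y: enter (3,1) at t=0.4503
    x: enter (2,1) at t=1.3000 ← occupied
  → r_3 = 1.3000
beam 4: φ=45°, α=285°
  dir = (cos 285°, sin 285°) = (0.2588, -0.9659); from cell (3,2)
  next x-line at t=1.3523, next y-line at t=0.4038; Δt_x=3.8637, Δt_y=1.0353
    y: enter (3,1) at t=0.4038
    x: enter (4,1) at t=1.3523
    y: enter (4,0) at t=1.4390 ← occupied
  → r_4 = 1.4390
beam 5: φ=90°, α=330°
  dir = (cos 330°, sin 330°) = (0.8660, -0.5000); from cell (3,2)
  next x-line at t=0.4041, next y-line at t=0.7800; Δt_x=1.1547, Δt_y=2.0000
    x: enter (4,2) at t=0.4041
    y: enter (4,1) at t=0.7800
    x: enter (5,1) at t=1.5588
    x: enter (6,1) at t=2.7135
    y: enter (6,0) at t=2.7800 ← occupied
  → r_5 = 2.7800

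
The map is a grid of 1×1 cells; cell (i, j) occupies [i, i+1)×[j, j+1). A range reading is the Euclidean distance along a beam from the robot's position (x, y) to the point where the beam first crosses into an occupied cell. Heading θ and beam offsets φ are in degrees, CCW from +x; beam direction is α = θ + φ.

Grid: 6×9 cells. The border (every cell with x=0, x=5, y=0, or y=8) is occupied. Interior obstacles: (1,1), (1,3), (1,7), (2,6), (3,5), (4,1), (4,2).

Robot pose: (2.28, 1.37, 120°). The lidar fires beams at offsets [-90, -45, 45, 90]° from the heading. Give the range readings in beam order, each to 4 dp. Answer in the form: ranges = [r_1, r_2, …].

beam 1: φ=-90°, α=30°
  dir = (cos 30°, sin 30°) = (0.8660, 0.5000); from cell (2,1)
  next x-line at t=0.8314, next y-line at t=1.2600; Δt_x=1.1547, Δt_y=2.0000
    x: enter (3,1) at t=0.8314
    y: enter (3,2) at t=1.2600
    x: enter (4,2) at t=1.9861 ← occupied
  → r_1 = 1.9861
beam 2: φ=-45°, α=75°
  dir = (cos 75°, sin 75°) = (0.2588, 0.9659); from cell (2,1)
  next x-line at t=2.7819, next y-line at t=0.6522; Δt_x=3.8637, Δt_y=1.0353
    y: enter (2,2) at t=0.6522
    y: enter (2,3) at t=1.6875
    y: enter (2,4) at t=2.7228
    x: enter (3,4) at t=2.7819
    y: enter (3,5) at t=3.7581 ← occupied
  → r_2 = 3.7581
beam 3: φ=45°, α=165°
  dir = (cos 165°, sin 165°) = (-0.9659, 0.2588); from cell (2,1)
  next x-line at t=0.2899, next y-line at t=2.4341; Δt_x=1.0353, Δt_y=3.8637
    x: enter (1,1) at t=0.2899 ← occupied
  → r_3 = 0.2899
beam 4: φ=90°, α=210°
  dir = (cos 210°, sin 210°) = (-0.8660, -0.5000); from cell (2,1)
  next x-line at t=0.3233, next y-line at t=0.7400; Δt_x=1.1547, Δt_y=2.0000
    x: enter (1,1) at t=0.3233 ← occupied
  → r_4 = 0.3233

ranges = [1.9861, 3.7581, 0.2899, 0.3233]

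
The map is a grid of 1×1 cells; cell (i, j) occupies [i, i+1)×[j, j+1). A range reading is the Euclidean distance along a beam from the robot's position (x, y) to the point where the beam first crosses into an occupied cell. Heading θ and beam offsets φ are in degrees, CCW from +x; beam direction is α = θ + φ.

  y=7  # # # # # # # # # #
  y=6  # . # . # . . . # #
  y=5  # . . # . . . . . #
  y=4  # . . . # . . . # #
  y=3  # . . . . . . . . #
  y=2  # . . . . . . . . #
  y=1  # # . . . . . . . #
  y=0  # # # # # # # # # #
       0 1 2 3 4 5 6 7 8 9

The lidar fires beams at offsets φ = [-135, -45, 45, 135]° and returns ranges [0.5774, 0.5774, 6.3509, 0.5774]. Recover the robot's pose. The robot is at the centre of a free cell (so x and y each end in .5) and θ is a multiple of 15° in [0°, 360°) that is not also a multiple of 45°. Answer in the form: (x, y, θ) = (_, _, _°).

(x, y, θ) = (1.5, 6.5, 255°)

Enumerate (i+0.5, j+0.5, θ) over the 41 free cells and 16 admissible headings. For each, cast all 4 beams and compare to the given ranges.
  (3.5, 4.5, 240°): beam 1 = 0.5176 ≠ 0.5774 ✗
  (1.5, 3.5, 30°): beam 1 = 1.5529 ≠ 0.5774 ✗
  (7.5, 4.5, 195°): beam 1 = 1.7321 ≠ 0.5774 ✗
  (7.5, 6.5, 285°): beam 1 = 1.0000 ≠ 0.5774 ✗
  …
  (1.5, 6.5, 255°): r_1=0.5774, r_2=0.5774, r_3=6.3509, r_4=0.5774 — all match ✓
Unique over the lattice → pose = (1.5, 6.5, 255°).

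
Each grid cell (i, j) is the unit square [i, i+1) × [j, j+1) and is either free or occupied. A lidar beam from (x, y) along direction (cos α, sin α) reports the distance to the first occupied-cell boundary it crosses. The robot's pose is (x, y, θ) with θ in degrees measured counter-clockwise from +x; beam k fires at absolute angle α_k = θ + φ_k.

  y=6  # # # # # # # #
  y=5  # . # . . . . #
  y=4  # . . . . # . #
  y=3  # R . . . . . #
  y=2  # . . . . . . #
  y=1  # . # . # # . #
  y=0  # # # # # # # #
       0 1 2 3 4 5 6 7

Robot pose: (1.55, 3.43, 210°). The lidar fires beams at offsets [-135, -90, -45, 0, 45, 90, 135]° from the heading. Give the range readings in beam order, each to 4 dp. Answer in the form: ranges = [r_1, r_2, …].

beam 1: φ=-135°, α=75°
  direction (0.2588, 0.9659); cell (1,3); t to first gridline: x 1.7387, y 0.5901 (then +3.8637 / +1.0353)
    (1,4) via y @ 0.5901
    (1,5) via y @ 1.6254
    (2,5) via x @ 1.7387  # hit
  → r_1 = 1.7387
beam 2: φ=-90°, α=120°
  direction (-0.5000, 0.8660); cell (1,3); t to first gridline: x 1.1000, y 0.6582 (then +2.0000 / +1.1547)
    (1,4) via y @ 0.6582
    (0,4) via x @ 1.1000  # hit
  → r_2 = 1.1000
beam 3: φ=-45°, α=165°
  direction (-0.9659, 0.2588); cell (1,3); t to first gridline: x 0.5694, y 2.2023 (then +1.0353 / +3.8637)
    (0,3) via x @ 0.5694  # hit
  → r_3 = 0.5694
beam 4: φ=0°, α=210°
  direction (-0.8660, -0.5000); cell (1,3); t to first gridline: x 0.6351, y 0.8600 (then +1.1547 / +2.0000)
    (0,3) via x @ 0.6351  # hit
  → r_4 = 0.6351
beam 5: φ=45°, α=255°
  direction (-0.2588, -0.9659); cell (1,3); t to first gridline: x 2.1250, y 0.4452 (then +3.8637 / +1.0353)
    (1,2) via y @ 0.4452
    (1,1) via y @ 1.4804
    (0,1) via x @ 2.1250  # hit
  → r_5 = 2.1250
beam 6: φ=90°, α=300°
  direction (0.5000, -0.8660); cell (1,3); t to first gridline: x 0.9000, y 0.4965 (then +2.0000 / +1.1547)
    (1,2) via y @ 0.4965
    (2,2) via x @ 0.9000
    (2,1) via y @ 1.6512  # hit
  → r_6 = 1.6512
beam 7: φ=135°, α=345°
  direction (0.9659, -0.2588); cell (1,3); t to first gridline: x 0.4659, y 1.6614 (then +1.0353 / +3.8637)
    (2,3) via x @ 0.4659
    (3,3) via x @ 1.5012
    (3,2) via y @ 1.6614
    (4,2) via x @ 2.5364
    (5,2) via x @ 3.5717
    (6,2) via x @ 4.6070
    (6,1) via y @ 5.5251
    (7,1) via x @ 5.6423  # hit
  → r_7 = 5.6423

ranges = [1.7387, 1.1000, 0.5694, 0.6351, 2.1250, 1.6512, 5.6423]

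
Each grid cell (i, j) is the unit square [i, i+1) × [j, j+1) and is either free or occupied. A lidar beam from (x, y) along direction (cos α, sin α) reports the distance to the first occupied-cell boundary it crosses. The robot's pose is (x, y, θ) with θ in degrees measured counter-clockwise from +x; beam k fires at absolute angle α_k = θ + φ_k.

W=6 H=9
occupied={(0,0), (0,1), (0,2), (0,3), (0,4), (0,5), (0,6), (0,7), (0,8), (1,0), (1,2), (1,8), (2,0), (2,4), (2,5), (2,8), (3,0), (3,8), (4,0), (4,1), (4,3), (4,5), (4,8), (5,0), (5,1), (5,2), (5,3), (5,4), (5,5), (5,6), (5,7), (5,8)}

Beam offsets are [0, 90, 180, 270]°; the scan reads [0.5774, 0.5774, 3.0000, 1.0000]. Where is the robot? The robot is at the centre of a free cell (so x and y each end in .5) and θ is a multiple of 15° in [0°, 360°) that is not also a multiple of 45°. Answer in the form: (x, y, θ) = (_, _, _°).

Candidates: 22 free-cell centres × 16 headings = 352 poses. Raycast each; keep the one whose scan matches to 4 dp.
  (2.5, 3.5, 60°): beam 2 = 1.7321 ≠ 0.5774 ✗
  (3.5, 4.5, 75°): beam 1 = 3.6235 ≠ 0.5774 ✗
  (2.5, 1.5, 150°): beam 1 = 1.0000 ≠ 0.5774 ✗
  …
  (1.5, 3.5, 150°): r_1=0.5774, r_2=0.5774, r_3=3.0000, r_4=1.0000 — all match ✓
No second candidate reproduces the full scan.

(x, y, θ) = (1.5, 3.5, 150°)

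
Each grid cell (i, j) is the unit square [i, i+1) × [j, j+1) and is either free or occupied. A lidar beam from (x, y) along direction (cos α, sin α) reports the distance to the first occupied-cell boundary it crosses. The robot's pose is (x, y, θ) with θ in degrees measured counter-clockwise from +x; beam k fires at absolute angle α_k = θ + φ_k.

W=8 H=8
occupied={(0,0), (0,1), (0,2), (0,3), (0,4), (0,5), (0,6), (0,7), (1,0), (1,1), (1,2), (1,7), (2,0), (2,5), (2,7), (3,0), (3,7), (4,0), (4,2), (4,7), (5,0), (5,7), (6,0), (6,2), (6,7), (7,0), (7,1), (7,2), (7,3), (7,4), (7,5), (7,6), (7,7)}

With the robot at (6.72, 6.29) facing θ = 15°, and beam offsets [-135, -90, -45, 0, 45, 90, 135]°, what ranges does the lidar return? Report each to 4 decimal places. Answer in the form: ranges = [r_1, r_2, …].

beam 1: φ=-135°, α=240°
  cosα=-0.5000 sinα=-0.8660 | (6,6) | tMaxX 1.4400 tMaxY 0.3349 | tΔX 2.0000 tΔY 1.1547
    t=0.3349 [y] (6,5)
    t=1.4400 [x] (5,5)
    t=1.4896 [y] (5,4)
    t=2.6443 [y] (5,3)
    t=3.4400 [x] (4,3)
    t=3.7990 [y] (4,2) — stop
  → r_1 = 3.7990
beam 2: φ=-90°, α=285°
  cosα=0.2588 sinα=-0.9659 | (6,6) | tMaxX 1.0818 tMaxY 0.3002 | tΔX 3.8637 tΔY 1.0353
    t=0.3002 [y] (6,5)
    t=1.0818 [x] (7,5) — stop
  → r_2 = 1.0818
beam 3: φ=-45°, α=330°
  cosα=0.8660 sinα=-0.5000 | (6,6) | tMaxX 0.3233 tMaxY 0.5800 | tΔX 1.1547 tΔY 2.0000
    t=0.3233 [x] (7,6) — stop
  → r_3 = 0.3233
beam 4: φ=0°, α=15°
  cosα=0.9659 sinα=0.2588 | (6,6) | tMaxX 0.2899 tMaxY 2.7432 | tΔX 1.0353 tΔY 3.8637
    t=0.2899 [x] (7,6) — stop
  → r_4 = 0.2899
beam 5: φ=45°, α=60°
  cosα=0.5000 sinα=0.8660 | (6,6) | tMaxX 0.5600 tMaxY 0.8198 | tΔX 2.0000 tΔY 1.1547
    t=0.5600 [x] (7,6) — stop
  → r_5 = 0.5600
beam 6: φ=90°, α=105°
  cosα=-0.2588 sinα=0.9659 | (6,6) | tMaxX 2.7819 tMaxY 0.7350 | tΔX 3.8637 tΔY 1.0353
    t=0.7350 [y] (6,7) — stop
  → r_6 = 0.7350
beam 7: φ=135°, α=150°
  cosα=-0.8660 sinα=0.5000 | (6,6) | tMaxX 0.8314 tMaxY 1.4200 | tΔX 1.1547 tΔY 2.0000
    t=0.8314 [x] (5,6)
    t=1.4200 [y] (5,7) — stop
  → r_7 = 1.4200

ranges = [3.7990, 1.0818, 0.3233, 0.2899, 0.5600, 0.7350, 1.4200]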